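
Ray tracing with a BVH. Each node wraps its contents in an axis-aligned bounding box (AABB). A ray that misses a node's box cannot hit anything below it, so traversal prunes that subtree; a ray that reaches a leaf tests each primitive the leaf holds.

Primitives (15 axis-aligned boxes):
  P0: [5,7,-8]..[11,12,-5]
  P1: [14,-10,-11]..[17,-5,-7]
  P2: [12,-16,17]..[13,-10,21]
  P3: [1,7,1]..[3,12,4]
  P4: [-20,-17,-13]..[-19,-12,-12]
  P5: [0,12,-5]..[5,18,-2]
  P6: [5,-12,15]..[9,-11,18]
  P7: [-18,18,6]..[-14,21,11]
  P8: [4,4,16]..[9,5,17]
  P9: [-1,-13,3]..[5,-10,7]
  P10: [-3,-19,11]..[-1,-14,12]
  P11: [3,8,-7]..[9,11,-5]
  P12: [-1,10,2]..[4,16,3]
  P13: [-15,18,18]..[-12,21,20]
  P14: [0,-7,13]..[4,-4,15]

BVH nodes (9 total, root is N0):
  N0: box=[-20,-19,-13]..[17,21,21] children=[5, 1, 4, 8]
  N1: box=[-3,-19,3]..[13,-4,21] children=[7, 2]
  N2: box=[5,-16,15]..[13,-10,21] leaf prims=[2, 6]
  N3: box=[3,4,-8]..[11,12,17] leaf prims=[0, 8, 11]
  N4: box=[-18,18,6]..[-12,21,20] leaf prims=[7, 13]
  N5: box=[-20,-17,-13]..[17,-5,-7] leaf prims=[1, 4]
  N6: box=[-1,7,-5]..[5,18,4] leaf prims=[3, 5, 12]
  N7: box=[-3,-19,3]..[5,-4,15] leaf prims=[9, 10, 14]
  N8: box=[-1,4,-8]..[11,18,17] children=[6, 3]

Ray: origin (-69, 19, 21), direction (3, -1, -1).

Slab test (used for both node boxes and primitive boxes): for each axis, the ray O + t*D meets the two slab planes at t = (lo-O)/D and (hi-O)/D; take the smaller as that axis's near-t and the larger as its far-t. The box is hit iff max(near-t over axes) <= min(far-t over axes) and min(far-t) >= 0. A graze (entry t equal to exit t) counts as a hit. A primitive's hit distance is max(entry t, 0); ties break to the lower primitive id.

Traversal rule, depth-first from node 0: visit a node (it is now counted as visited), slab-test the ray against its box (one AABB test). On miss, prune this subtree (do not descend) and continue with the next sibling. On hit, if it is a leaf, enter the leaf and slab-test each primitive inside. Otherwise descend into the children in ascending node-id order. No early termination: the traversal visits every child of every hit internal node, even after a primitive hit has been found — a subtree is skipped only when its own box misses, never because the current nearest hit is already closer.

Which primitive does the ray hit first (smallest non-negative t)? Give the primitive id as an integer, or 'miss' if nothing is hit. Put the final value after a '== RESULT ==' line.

Walk:
N0 x:[49/3,86/3] y:[-2,38] z:[0,34] -> hit [49/3,86/3], descend [1, 4, 5, 8]
  N1 x:[22,82/3] y:[23,38] z:[0,18] -> miss, prune
  N4 x:[17,19] y:[-2,1] z:[1,15] -> miss, prune
  N5 x:[49/3,86/3] y:[24,36] z:[28,34] -> hit [28,86/3] leaf, test {P1@t=28, P4(miss)}
  N8 x:[68/3,80/3] y:[1,15] z:[4,29] -> miss, prune

order=[0, 1, 4, 5, 8]  |boxes|=5  |leaves|=1  hit=P1

== RESULT ==
1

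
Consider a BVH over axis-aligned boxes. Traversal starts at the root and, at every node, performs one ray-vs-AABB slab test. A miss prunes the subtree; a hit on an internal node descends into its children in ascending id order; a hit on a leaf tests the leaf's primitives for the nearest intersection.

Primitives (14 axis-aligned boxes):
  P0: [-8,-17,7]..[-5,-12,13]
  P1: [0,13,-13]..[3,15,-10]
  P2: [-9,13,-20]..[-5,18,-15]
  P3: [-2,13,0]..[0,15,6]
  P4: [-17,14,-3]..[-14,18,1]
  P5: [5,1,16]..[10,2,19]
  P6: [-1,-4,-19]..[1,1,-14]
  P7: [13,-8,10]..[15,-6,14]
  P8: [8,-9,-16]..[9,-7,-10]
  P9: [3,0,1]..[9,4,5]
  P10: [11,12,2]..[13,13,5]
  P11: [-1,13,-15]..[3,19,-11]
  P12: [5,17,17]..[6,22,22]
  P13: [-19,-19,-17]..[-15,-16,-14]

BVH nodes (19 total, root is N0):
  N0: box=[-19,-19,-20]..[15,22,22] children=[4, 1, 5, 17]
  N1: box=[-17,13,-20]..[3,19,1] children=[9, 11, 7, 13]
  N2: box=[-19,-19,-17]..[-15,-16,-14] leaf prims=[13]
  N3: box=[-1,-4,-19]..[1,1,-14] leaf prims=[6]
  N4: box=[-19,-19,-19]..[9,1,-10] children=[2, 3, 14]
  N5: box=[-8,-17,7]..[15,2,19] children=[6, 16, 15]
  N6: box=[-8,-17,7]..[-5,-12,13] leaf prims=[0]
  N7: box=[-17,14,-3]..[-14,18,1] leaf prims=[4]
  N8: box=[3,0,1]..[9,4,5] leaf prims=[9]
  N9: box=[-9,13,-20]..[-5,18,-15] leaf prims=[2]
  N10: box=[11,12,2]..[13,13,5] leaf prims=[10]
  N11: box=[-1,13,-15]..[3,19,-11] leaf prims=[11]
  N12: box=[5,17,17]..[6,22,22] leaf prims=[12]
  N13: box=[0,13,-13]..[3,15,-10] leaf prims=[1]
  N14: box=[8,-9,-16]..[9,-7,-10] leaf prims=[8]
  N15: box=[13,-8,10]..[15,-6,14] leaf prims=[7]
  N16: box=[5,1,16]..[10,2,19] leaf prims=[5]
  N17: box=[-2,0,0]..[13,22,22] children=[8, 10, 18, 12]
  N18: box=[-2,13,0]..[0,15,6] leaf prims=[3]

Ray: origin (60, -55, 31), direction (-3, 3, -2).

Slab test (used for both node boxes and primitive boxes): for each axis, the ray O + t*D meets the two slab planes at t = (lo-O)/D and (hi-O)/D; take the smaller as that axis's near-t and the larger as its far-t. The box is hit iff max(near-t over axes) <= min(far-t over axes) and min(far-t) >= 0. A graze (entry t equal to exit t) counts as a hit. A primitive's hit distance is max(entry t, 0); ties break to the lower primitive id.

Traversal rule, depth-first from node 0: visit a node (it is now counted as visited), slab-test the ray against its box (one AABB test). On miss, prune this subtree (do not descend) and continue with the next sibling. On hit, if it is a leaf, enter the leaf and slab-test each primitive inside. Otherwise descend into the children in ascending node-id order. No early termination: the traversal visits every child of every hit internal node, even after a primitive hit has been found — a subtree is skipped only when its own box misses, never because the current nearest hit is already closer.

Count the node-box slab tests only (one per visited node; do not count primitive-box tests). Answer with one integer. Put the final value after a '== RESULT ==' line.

Traverse from the root:
N0 x:[15,79/3] y:[12,77/3] z:[9/2,51/2] -> hit [15,51/2], descend [1, 4, 5, 17]
  N1 x:[19,77/3] y:[68/3,74/3] z:[15,51/2] -> hit [68/3,74/3], descend [7, 9, 11, 13]
    N7 x:[74/3,77/3] y:[23,73/3] z:[15,17] -> miss, prune
    N9 x:[65/3,23] y:[68/3,73/3] z:[23,51/2] -> hit [23,23] leaf, test {P2@t=23}
    N11 x:[19,61/3] y:[68/3,74/3] z:[21,23] -> miss, prune
    N13 x:[19,20] y:[68/3,70/3] z:[41/2,22] -> miss, prune
  N4 x:[17,79/3] y:[12,56/3] z:[41/2,25] -> miss, prune
  N5 x:[15,68/3] y:[38/3,19] z:[6,12] -> miss, prune
  N17 x:[47/3,62/3] y:[55/3,77/3] z:[9/2,31/2] -> miss, prune

9 AABB tests over nodes [0, 1, 7, 9, 11, 13, 4, 5, 17]; 1 leaf entered; closest P2.

== RESULT ==
9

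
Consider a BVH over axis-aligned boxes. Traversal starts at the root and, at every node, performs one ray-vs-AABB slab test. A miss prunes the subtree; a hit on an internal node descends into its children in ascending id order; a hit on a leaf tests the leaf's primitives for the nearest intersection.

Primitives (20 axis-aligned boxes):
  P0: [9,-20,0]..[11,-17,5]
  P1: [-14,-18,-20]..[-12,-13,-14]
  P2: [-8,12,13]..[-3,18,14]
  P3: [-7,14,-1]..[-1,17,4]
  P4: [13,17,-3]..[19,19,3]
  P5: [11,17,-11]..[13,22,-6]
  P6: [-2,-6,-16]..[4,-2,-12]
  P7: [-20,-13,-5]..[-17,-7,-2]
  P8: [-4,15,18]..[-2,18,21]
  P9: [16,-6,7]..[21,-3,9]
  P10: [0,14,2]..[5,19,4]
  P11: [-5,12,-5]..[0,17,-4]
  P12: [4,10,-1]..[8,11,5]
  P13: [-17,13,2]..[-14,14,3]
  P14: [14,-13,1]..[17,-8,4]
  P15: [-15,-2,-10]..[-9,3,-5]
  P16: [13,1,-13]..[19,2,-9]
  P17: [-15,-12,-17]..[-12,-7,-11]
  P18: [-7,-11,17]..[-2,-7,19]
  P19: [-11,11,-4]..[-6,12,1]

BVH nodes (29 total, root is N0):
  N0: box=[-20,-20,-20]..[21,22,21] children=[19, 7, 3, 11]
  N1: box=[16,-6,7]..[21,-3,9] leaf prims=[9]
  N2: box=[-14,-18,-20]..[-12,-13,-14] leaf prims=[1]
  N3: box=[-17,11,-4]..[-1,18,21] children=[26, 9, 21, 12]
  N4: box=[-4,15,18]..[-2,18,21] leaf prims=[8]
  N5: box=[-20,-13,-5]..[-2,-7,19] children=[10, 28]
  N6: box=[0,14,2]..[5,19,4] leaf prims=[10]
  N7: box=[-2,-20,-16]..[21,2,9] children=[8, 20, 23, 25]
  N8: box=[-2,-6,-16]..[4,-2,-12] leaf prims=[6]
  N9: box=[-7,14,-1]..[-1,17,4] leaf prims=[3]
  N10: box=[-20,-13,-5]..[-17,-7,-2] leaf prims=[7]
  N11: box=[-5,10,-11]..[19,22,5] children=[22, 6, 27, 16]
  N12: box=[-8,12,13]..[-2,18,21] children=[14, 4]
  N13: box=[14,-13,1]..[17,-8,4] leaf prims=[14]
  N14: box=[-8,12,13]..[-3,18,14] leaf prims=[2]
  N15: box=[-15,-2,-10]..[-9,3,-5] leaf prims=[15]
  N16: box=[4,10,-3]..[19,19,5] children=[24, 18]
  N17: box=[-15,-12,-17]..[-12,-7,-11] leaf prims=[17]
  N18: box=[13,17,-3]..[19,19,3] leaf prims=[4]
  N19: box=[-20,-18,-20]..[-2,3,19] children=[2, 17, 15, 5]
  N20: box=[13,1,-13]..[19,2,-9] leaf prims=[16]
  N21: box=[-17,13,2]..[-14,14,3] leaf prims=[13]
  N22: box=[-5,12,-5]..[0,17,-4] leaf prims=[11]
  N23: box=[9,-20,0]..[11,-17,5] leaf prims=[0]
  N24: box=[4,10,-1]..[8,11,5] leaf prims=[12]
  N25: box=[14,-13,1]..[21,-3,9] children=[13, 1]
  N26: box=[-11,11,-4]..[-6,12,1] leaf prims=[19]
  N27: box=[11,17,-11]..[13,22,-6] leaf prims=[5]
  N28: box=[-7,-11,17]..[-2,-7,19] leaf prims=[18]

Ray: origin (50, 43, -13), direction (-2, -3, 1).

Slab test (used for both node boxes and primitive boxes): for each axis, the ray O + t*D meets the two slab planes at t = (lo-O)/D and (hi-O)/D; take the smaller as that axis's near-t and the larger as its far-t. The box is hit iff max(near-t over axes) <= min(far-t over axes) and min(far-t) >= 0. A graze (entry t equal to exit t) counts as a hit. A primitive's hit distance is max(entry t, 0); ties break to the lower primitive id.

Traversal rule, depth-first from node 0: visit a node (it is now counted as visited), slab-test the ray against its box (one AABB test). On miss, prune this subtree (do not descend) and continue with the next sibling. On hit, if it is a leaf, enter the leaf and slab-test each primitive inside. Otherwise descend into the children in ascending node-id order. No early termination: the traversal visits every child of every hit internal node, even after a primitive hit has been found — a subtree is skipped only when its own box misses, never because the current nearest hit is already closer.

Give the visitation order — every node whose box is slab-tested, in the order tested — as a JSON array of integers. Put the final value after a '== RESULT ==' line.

Trace the traversal:
N0 x:[29/2,35] y:[7,21] z:[-7,34] -> hit [29/2,21], descend [3, 7, 11, 19]
  N3 x:[51/2,67/2] y:[25/3,32/3] z:[9,34] -> miss, prune
  N7 x:[29/2,26] y:[41/3,21] z:[-3,22] -> hit [29/2,21], descend [8, 20, 23, 25]
    N8 x:[23,26] y:[15,49/3] z:[-3,1] -> miss, prune
    N20 x:[31/2,37/2] y:[41/3,14] z:[0,4] -> miss, prune
    N23 x:[39/2,41/2] y:[20,21] z:[13,18] -> miss, prune
    N25 x:[29/2,18] y:[46/3,56/3] z:[14,22] -> hit [46/3,18], descend [1, 13]
      N1 x:[29/2,17] y:[46/3,49/3] z:[20,22] -> miss, prune
      N13 x:[33/2,18] y:[17,56/3] z:[14,17] -> hit [17,17] leaf, test {P14@t=17}
  N11 x:[31/2,55/2] y:[7,11] z:[2,18] -> miss, prune
  N19 x:[26,35] y:[40/3,61/3] z:[-7,32] -> miss, prune

11 AABB tests over nodes [0, 3, 7, 8, 20, 23, 25, 1, 13, 11, 19]; 1 leaf entered; closest P14.

== RESULT ==
[0, 3, 7, 8, 20, 23, 25, 1, 13, 11, 19]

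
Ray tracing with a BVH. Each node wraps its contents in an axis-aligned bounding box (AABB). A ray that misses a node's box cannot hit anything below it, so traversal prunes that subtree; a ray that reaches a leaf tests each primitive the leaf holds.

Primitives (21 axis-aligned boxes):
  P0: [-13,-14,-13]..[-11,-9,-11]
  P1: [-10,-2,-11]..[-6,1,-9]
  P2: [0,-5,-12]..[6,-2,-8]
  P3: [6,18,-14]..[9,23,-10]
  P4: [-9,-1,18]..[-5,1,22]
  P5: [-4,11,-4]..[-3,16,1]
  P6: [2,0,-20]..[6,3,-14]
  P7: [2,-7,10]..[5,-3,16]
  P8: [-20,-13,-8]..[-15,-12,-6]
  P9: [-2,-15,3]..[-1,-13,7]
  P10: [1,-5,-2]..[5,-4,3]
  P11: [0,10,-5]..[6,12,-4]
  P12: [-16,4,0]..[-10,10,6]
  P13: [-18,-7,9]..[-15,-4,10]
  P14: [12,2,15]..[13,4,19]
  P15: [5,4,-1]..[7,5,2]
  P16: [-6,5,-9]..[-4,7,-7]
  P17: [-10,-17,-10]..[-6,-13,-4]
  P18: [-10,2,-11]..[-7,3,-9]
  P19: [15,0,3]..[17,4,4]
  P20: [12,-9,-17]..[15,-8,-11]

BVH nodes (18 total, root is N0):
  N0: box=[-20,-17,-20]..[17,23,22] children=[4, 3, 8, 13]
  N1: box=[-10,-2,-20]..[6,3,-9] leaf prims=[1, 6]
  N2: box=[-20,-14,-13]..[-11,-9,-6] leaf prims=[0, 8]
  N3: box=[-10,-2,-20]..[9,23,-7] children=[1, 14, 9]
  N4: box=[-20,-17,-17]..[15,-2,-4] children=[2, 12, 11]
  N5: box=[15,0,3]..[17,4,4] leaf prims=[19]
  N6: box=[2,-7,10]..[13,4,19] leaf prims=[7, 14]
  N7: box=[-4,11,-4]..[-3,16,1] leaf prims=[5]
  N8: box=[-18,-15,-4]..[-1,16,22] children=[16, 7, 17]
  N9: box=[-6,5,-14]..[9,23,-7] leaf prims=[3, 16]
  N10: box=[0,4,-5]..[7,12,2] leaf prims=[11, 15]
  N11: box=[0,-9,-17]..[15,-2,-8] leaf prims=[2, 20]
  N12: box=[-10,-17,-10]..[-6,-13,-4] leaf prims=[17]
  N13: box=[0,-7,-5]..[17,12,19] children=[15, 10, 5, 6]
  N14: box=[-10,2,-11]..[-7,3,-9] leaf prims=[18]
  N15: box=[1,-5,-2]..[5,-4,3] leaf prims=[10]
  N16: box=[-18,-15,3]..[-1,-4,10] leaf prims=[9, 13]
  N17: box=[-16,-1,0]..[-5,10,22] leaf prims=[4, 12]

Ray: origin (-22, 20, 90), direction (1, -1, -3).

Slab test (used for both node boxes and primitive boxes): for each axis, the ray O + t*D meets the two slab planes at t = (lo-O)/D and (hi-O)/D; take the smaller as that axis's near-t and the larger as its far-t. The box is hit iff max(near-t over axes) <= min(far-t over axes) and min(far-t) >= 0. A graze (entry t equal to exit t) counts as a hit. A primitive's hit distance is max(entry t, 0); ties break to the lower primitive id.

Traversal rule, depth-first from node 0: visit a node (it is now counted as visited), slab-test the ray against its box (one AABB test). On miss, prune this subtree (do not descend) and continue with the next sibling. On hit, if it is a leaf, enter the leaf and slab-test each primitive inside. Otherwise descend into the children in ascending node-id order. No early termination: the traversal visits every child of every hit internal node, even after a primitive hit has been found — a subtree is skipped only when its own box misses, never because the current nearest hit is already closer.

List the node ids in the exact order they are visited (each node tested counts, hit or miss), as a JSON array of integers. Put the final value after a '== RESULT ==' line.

Traverse from the root:
N0 x:[2,39] y:[-3,37] z:[68/3,110/3] -> hit [68/3,110/3], descend [3, 4, 8, 13]
  N3 x:[12,31] y:[-3,22] z:[97/3,110/3] -> miss, prune
  N4 x:[2,37] y:[22,37] z:[94/3,107/3] -> hit [94/3,107/3], descend [2, 11, 12]
    N2 x:[2,11] y:[29,34] z:[32,103/3] -> miss, prune
    N11 x:[22,37] y:[22,29] z:[98/3,107/3] -> miss, prune
    N12 x:[12,16] y:[33,37] z:[94/3,100/3] -> miss, prune
  N8 x:[4,21] y:[4,35] z:[68/3,94/3] -> miss, prune
  N13 x:[22,39] y:[8,27] z:[71/3,95/3] -> hit [71/3,27], descend [5, 6, 10, 15]
    N5 x:[37,39] y:[16,20] z:[86/3,29] -> miss, prune
    N6 x:[24,35] y:[16,27] z:[71/3,80/3] -> hit [24,80/3] leaf, test {P7@t=74/3, P14(miss)}
    N10 x:[22,29] y:[8,16] z:[88/3,95/3] -> miss, prune
    N15 x:[23,27] y:[24,25] z:[29,92/3] -> miss, prune

order=[0, 3, 4, 2, 11, 12, 8, 13, 5, 6, 10, 15]  |boxes|=12  |leaves|=1  hit=P7

== RESULT ==
[0, 3, 4, 2, 11, 12, 8, 13, 5, 6, 10, 15]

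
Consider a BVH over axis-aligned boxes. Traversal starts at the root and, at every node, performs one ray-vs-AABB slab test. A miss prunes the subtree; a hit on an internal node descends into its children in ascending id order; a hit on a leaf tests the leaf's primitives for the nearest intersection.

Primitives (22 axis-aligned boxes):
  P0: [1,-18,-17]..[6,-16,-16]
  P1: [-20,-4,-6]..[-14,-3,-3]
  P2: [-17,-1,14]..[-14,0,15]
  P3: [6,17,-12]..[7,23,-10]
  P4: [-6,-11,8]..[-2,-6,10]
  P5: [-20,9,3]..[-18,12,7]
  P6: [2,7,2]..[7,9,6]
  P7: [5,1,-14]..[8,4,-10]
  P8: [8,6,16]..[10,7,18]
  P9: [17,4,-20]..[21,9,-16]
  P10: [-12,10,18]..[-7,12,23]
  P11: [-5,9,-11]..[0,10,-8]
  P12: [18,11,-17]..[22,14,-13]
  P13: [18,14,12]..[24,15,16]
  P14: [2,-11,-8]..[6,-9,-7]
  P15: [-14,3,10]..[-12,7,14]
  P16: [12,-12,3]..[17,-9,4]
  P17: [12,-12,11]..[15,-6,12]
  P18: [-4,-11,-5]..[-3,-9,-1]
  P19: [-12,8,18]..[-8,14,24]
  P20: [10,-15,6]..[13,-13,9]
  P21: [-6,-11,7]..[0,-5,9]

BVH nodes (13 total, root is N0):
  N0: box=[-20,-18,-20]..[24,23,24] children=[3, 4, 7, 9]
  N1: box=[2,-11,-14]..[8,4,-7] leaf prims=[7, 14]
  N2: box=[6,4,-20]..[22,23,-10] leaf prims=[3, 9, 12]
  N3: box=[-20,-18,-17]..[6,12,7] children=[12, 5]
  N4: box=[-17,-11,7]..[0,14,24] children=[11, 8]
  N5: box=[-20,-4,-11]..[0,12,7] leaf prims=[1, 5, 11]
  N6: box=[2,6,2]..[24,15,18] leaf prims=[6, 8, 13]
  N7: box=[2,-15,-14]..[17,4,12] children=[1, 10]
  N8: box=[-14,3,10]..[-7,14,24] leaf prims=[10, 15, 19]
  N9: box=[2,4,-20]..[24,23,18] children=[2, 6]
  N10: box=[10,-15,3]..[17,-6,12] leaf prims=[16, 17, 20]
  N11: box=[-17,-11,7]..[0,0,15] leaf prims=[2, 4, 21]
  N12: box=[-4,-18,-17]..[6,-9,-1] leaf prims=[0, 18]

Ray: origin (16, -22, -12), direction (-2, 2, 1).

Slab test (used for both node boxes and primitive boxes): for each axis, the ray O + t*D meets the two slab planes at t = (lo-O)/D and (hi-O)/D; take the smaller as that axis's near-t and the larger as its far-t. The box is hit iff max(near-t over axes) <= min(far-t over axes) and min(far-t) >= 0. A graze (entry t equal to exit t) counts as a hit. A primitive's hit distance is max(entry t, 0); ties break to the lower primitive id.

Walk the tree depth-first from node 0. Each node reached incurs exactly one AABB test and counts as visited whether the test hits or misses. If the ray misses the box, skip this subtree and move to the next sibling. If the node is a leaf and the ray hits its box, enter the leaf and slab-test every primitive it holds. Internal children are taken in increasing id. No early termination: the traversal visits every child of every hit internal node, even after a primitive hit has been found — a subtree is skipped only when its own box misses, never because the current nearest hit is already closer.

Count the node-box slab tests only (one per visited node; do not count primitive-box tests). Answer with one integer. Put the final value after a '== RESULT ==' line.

Traverse from the root:
N0 x:[-4,18] y:[2,45/2] z:[-8,36] -> hit [2,18], descend [3, 4, 7, 9]
  N3 x:[5,18] y:[2,17] z:[-5,19] -> hit [5,17], descend [5, 12]
    N5 x:[8,18] y:[9,17] z:[1,19] -> hit [9,17] leaf, test {P1(miss), P5@t=17, P11(miss)}
    N12 x:[5,10] y:[2,13/2] z:[-5,11] -> hit [5,13/2] leaf, test {P0(miss), P18(miss)}
  N4 x:[8,33/2] y:[11/2,18] z:[19,36] -> miss, prune
  N7 x:[-1/2,7] y:[7/2,13] z:[-2,24] -> hit [7/2,7], descend [1, 10]
    N1 x:[4,7] y:[11/2,13] z:[-2,5] -> miss, prune
    N10 x:[-1/2,3] y:[7/2,8] z:[15,24] -> miss, prune
  N9 x:[-4,7] y:[13,45/2] z:[-8,30] -> miss, prune

Summary -> nodes [0, 3, 5, 12, 4, 7, 1, 10, 9]; box-tests=9; leaf-entries=2; first=P5

== RESULT ==
9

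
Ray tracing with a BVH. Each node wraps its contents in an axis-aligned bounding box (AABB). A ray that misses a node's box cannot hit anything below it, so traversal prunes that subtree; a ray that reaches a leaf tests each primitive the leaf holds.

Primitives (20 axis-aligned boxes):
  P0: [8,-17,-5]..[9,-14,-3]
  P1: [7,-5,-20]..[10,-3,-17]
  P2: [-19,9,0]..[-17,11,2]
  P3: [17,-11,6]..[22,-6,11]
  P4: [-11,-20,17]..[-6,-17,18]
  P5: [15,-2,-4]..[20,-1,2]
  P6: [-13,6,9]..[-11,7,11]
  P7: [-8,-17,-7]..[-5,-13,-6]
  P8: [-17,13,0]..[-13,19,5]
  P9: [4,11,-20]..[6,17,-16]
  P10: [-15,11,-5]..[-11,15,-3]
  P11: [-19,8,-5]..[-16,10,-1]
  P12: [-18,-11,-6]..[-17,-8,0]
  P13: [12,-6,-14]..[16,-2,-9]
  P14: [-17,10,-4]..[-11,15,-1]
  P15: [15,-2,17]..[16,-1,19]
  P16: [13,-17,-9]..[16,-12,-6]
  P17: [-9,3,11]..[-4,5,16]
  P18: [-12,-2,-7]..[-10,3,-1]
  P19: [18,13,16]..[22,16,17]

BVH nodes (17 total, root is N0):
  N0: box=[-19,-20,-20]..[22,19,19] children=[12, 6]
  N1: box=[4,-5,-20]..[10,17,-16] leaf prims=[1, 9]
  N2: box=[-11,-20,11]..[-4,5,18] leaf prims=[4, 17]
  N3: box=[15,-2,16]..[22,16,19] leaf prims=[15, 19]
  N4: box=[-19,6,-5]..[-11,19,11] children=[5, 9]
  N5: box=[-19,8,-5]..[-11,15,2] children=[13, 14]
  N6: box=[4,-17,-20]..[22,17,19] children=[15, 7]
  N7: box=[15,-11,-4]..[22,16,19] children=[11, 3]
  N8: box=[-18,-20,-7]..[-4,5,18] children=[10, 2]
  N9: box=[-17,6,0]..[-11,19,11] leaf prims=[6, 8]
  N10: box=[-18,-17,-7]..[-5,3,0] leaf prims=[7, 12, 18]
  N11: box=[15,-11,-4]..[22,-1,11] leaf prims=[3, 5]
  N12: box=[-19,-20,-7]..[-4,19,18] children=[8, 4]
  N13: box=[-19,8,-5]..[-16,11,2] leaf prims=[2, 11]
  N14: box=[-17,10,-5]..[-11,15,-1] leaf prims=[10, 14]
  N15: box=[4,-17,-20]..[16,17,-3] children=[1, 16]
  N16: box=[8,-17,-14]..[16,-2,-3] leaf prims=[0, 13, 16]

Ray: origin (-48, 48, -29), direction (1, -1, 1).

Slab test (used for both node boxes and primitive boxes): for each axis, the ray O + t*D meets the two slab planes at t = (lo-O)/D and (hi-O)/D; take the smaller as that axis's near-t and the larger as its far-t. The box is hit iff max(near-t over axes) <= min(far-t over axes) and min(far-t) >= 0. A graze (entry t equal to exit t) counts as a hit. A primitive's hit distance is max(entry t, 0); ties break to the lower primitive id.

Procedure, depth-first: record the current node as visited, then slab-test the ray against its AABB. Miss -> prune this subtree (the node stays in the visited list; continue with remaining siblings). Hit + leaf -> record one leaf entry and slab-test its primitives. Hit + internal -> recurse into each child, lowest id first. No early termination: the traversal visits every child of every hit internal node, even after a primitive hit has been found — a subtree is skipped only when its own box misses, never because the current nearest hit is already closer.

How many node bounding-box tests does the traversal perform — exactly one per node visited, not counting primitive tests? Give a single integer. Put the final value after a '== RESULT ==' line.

Walk:
N0 x:[29,70] y:[29,68] z:[9,48] -> hit [29,48], descend [6, 12]
  N6 x:[52,70] y:[31,65] z:[9,48] -> miss, prune
  N12 x:[29,44] y:[29,68] z:[22,47] -> hit [29,44], descend [4, 8]
    N4 x:[29,37] y:[29,42] z:[24,40] -> hit [29,37], descend [5, 9]
      N5 x:[29,37] y:[33,40] z:[24,31] -> miss, prune
      N9 x:[31,37] y:[29,42] z:[29,40] -> hit [31,37] leaf, test {P6(miss), P8@t=31}
    N8 x:[30,44] y:[43,68] z:[22,47] -> hit [43,44], descend [2, 10]
      N2 x:[37,44] y:[43,68] z:[40,47] -> hit [43,44] leaf, test {P4(miss), P17@t=43}
      N10 x:[30,43] y:[45,65] z:[22,29] -> miss, prune

Summary -> nodes [0, 6, 12, 4, 5, 9, 8, 2, 10]; box-tests=9; leaf-entries=2; first=P8

== RESULT ==
9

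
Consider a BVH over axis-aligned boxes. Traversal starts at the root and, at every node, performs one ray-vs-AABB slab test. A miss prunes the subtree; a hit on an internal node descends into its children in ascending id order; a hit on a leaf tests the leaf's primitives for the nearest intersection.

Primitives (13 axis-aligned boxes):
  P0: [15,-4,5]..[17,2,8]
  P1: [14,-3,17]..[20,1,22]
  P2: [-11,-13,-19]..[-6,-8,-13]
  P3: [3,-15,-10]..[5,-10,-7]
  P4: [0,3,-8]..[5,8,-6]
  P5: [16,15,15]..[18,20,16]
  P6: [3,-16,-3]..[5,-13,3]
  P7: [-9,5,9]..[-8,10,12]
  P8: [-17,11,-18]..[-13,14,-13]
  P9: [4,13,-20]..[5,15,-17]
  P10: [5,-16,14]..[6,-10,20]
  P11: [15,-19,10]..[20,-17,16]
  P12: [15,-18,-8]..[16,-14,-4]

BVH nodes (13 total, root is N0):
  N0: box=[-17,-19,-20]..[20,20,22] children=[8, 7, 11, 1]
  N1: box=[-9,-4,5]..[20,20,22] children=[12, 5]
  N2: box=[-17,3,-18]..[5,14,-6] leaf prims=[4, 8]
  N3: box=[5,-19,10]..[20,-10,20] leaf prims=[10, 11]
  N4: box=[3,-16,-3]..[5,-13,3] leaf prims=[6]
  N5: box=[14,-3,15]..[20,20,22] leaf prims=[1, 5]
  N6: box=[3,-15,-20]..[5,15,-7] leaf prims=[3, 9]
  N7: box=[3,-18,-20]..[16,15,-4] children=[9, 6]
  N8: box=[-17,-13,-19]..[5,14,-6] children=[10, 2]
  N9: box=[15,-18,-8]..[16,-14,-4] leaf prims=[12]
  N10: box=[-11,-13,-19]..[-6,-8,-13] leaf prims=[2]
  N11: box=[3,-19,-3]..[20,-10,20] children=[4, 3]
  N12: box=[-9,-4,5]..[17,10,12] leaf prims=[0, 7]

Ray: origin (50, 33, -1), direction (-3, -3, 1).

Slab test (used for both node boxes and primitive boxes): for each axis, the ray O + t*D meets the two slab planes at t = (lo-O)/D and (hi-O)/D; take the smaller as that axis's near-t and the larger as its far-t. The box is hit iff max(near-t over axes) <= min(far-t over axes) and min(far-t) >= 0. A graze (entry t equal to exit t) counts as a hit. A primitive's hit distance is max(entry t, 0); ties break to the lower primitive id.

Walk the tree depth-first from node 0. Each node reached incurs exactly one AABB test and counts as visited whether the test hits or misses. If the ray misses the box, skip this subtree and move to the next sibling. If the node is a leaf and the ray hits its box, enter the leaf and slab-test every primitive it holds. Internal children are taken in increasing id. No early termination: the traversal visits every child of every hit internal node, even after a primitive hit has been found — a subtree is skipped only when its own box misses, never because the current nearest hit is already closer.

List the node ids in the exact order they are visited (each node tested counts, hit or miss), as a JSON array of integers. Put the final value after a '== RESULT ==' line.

Walk:
N0 x:[10,67/3] y:[13/3,52/3] z:[-19,23] -> hit [10,52/3], descend [1, 7, 8, 11]
  N1 x:[10,59/3] y:[13/3,37/3] z:[6,23] -> hit [10,37/3], descend [5, 12]
    N5 x:[10,12] y:[13/3,12] z:[16,23] -> miss, prune
    N12 x:[11,59/3] y:[23/3,37/3] z:[6,13] -> hit [11,37/3] leaf, test {P0(miss), P7(miss)}
  N7 x:[34/3,47/3] y:[6,17] z:[-19,-3] -> miss, prune
  N8 x:[15,67/3] y:[19/3,46/3] z:[-18,-5] -> miss, prune
  N11 x:[10,47/3] y:[43/3,52/3] z:[-2,21] -> hit [43/3,47/3], descend [3, 4]
    N3 x:[10,15] y:[43/3,52/3] z:[11,21] -> hit [43/3,15] leaf, test {P10@t=15, P11(miss)}
    N4 x:[15,47/3] y:[46/3,49/3] z:[-2,4] -> miss, prune

9 AABB tests over nodes [0, 1, 5, 12, 7, 8, 11, 3, 4]; 2 leaves entered; closest P10.

== RESULT ==
[0, 1, 5, 12, 7, 8, 11, 3, 4]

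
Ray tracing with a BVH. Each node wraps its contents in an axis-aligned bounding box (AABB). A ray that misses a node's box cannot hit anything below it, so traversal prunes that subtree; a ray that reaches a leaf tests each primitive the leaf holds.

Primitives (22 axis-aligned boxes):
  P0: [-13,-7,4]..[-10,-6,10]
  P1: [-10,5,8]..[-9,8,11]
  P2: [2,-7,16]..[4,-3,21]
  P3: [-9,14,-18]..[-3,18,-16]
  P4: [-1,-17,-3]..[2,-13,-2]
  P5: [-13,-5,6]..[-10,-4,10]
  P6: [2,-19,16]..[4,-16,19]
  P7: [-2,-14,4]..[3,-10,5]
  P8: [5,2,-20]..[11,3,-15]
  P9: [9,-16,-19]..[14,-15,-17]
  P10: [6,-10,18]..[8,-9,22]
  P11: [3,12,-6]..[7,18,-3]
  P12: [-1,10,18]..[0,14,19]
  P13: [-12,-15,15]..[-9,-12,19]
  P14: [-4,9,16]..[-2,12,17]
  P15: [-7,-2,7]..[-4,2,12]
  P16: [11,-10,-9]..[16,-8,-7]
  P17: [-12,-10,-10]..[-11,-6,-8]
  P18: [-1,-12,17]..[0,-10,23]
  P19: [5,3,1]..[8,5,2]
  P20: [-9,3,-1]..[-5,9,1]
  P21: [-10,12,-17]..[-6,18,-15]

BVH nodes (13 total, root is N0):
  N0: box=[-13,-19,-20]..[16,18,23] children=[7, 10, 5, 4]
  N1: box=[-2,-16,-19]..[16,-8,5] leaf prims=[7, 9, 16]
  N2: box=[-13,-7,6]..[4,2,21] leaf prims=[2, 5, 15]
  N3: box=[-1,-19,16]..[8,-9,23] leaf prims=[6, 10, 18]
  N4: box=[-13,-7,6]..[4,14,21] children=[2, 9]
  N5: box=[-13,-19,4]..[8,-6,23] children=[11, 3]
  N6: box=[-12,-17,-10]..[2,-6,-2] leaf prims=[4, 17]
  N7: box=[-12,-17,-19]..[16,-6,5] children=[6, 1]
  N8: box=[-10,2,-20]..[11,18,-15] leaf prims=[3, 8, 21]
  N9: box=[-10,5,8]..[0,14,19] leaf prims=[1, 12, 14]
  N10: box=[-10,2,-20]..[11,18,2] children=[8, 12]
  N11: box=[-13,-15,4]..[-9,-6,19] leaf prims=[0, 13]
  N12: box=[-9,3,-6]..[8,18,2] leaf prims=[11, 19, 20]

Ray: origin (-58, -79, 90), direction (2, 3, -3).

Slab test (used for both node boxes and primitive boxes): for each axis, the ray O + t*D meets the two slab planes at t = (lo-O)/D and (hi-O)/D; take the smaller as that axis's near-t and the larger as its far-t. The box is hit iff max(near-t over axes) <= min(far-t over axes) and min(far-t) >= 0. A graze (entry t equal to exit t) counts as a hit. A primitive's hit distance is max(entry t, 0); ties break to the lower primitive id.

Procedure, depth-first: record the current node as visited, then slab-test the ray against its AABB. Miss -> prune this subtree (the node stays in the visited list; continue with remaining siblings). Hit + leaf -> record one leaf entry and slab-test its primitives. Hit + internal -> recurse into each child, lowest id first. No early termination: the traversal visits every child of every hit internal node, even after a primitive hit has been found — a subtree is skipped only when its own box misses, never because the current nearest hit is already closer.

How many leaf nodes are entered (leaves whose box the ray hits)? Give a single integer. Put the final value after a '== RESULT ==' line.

Trace the traversal:
N0 x:[45/2,37] y:[20,97/3] z:[67/3,110/3] -> hit [45/2,97/3], descend [4, 5, 7, 10]
  N4 x:[45/2,31] y:[24,31] z:[23,28] -> hit [24,28], descend [2, 9]
    N2 x:[45/2,31] y:[24,27] z:[23,28] -> hit [24,27] leaf, test {P2(miss), P5(miss), P15@t=26}
    N9 x:[24,29] y:[28,31] z:[71/3,82/3] -> miss, prune
  N5 x:[45/2,33] y:[20,73/3] z:[67/3,86/3] -> hit [45/2,73/3], descend [3, 11]
    N3 x:[57/2,33] y:[20,70/3] z:[67/3,74/3] -> miss, prune
    N11 x:[45/2,49/2] y:[64/3,73/3] z:[71/3,86/3] -> hit [71/3,73/3] leaf, test {P0(miss), P13(miss)}
  N7 x:[23,37] y:[62/3,73/3] z:[85/3,109/3] -> miss, prune
  N10 x:[24,69/2] y:[27,97/3] z:[88/3,110/3] -> hit [88/3,97/3], descend [8, 12]
    N8 x:[24,69/2] y:[27,97/3] z:[35,110/3] -> miss, prune
    N12 x:[49/2,33] y:[82/3,97/3] z:[88/3,32] -> hit [88/3,32] leaf, test {P11@t=31, P19(miss), P20(miss)}

Visited [0, 4, 2, 9, 5, 3, 11, 7, 10, 8, 12]. Tests: 11 box, 3 leaf. Nearest: P15.

== RESULT ==
3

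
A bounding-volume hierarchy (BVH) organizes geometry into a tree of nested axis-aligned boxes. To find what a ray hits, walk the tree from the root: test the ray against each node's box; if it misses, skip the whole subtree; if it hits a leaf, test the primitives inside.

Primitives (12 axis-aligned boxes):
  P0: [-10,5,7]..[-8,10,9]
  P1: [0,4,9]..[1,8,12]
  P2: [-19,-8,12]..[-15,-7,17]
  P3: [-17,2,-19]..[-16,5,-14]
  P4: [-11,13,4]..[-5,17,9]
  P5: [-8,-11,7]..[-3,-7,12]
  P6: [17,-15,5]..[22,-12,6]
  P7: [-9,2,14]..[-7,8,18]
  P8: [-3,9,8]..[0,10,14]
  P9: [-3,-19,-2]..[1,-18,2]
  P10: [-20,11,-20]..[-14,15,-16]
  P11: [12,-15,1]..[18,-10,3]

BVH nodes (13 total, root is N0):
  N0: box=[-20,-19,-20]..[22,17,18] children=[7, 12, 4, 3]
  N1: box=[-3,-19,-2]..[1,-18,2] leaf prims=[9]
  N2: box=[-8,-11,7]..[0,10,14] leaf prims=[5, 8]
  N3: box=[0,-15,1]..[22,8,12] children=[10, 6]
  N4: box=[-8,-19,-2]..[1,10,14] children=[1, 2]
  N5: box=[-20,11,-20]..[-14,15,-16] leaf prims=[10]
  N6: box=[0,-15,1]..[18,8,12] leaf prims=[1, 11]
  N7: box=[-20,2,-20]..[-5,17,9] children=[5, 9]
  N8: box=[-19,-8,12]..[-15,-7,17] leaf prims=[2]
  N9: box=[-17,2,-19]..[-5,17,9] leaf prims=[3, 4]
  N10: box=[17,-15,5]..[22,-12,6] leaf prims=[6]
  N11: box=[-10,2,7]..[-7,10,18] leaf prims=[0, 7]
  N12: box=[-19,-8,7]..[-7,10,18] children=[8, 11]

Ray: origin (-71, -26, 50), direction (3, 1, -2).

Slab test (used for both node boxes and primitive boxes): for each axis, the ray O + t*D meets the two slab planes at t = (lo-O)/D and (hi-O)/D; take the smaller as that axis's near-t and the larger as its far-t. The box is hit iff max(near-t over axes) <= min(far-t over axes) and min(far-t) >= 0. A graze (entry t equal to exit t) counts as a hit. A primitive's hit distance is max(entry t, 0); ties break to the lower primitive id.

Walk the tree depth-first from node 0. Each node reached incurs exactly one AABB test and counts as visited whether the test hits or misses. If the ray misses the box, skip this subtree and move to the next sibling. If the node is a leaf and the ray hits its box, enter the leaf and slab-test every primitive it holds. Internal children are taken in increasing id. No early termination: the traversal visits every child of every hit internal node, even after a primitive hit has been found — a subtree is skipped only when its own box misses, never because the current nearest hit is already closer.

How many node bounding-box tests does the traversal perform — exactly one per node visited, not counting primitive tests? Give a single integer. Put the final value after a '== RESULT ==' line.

Traverse from the root:
N0 x:[17,31] y:[7,43] z:[16,35] -> hit [17,31], descend [3, 4, 7, 12]
  N3 x:[71/3,31] y:[11,34] z:[19,49/2] -> hit [71/3,49/2], descend [6, 10]
    N6 x:[71/3,89/3] y:[11,34] z:[19,49/2] -> hit [71/3,49/2] leaf, test {P1(miss), P11(miss)}
    N10 x:[88/3,31] y:[11,14] z:[22,45/2] -> miss, prune
  N4 x:[21,24] y:[7,36] z:[18,26] -> hit [21,24], descend [1, 2]
    N1 x:[68/3,24] y:[7,8] z:[24,26] -> miss, prune
    N2 x:[21,71/3] y:[15,36] z:[18,43/2] -> hit [21,43/2] leaf, test {P5(miss), P8(miss)}
  N7 x:[17,22] y:[28,43] z:[41/2,35] -> miss, prune
  N12 x:[52/3,64/3] y:[18,36] z:[16,43/2] -> hit [18,64/3], descend [8, 11]
    N8 x:[52/3,56/3] y:[18,19] z:[33/2,19] -> hit [18,56/3] leaf, test {P2@t=18}
    N11 x:[61/3,64/3] y:[28,36] z:[16,43/2] -> miss, prune

order=[0, 3, 6, 10, 4, 1, 2, 7, 12, 8, 11]  |boxes|=11  |leaves|=3  hit=P2

== RESULT ==
11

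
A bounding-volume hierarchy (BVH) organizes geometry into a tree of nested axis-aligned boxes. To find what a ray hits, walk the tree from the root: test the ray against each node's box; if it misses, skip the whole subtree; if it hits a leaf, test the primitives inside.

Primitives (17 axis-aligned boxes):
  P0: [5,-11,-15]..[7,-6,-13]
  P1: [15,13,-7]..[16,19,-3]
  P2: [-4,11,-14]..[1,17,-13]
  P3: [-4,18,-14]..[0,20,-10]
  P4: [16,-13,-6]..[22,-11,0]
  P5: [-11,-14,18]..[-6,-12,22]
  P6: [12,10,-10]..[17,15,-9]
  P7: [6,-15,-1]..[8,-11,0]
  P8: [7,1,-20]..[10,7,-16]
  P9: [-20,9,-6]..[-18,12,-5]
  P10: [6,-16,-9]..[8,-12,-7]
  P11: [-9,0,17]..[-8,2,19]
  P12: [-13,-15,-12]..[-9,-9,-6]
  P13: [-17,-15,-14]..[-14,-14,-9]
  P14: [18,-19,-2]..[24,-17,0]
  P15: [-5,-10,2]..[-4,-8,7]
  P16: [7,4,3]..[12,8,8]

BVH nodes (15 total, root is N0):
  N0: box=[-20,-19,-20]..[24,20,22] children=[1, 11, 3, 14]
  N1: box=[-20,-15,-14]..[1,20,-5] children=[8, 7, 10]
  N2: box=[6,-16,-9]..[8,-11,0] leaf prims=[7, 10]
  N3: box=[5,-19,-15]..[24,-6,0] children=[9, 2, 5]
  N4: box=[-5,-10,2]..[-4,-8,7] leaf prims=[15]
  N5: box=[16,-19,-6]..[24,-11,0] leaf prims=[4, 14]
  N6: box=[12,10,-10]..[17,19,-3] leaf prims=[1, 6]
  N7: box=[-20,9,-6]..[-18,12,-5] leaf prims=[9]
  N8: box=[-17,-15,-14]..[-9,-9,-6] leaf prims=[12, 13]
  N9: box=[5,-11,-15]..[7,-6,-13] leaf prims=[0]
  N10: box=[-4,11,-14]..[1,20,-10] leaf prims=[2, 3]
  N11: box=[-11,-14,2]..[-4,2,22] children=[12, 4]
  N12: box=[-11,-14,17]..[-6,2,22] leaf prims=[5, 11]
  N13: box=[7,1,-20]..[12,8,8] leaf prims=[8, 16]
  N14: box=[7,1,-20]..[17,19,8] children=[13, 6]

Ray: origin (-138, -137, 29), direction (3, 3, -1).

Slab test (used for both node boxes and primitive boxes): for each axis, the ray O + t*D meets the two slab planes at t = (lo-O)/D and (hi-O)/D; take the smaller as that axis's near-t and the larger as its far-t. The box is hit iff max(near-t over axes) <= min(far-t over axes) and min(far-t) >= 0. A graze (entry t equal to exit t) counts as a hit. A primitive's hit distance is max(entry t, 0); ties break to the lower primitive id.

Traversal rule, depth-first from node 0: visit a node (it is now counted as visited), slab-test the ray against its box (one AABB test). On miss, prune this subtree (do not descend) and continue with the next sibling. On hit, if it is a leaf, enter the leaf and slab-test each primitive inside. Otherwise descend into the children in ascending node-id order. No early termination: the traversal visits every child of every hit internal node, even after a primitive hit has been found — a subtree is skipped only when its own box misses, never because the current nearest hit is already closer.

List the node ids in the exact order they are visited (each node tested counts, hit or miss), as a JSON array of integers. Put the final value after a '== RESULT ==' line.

Traverse from the root:
N0 x:[118/3,54] y:[118/3,157/3] z:[7,49] -> hit [118/3,49], descend [1, 3, 11, 14]
  N1 x:[118/3,139/3] y:[122/3,157/3] z:[34,43] -> hit [122/3,43], descend [7, 8, 10]
    N7 x:[118/3,40] y:[146/3,149/3] z:[34,35] -> miss, prune
    N8 x:[121/3,43] y:[122/3,128/3] z:[35,43] -> hit [122/3,128/3] leaf, test {P12(miss), P13@t=122/3}
    N10 x:[134/3,139/3] y:[148/3,157/3] z:[39,43] -> miss, prune
  N3 x:[143/3,54] y:[118/3,131/3] z:[29,44] -> miss, prune
  N11 x:[127/3,134/3] y:[41,139/3] z:[7,27] -> miss, prune
  N14 x:[145/3,155/3] y:[46,52] z:[21,49] -> hit [145/3,49], descend [6, 13]
    N6 x:[50,155/3] y:[49,52] z:[32,39] -> miss, prune
    N13 x:[145/3,50] y:[46,145/3] z:[21,49] -> hit [145/3,145/3] leaf, test {P8(miss), P16(miss)}

Summary -> nodes [0, 1, 7, 8, 10, 3, 11, 14, 6, 13]; box-tests=10; leaf-entries=2; first=P13

== RESULT ==
[0, 1, 7, 8, 10, 3, 11, 14, 6, 13]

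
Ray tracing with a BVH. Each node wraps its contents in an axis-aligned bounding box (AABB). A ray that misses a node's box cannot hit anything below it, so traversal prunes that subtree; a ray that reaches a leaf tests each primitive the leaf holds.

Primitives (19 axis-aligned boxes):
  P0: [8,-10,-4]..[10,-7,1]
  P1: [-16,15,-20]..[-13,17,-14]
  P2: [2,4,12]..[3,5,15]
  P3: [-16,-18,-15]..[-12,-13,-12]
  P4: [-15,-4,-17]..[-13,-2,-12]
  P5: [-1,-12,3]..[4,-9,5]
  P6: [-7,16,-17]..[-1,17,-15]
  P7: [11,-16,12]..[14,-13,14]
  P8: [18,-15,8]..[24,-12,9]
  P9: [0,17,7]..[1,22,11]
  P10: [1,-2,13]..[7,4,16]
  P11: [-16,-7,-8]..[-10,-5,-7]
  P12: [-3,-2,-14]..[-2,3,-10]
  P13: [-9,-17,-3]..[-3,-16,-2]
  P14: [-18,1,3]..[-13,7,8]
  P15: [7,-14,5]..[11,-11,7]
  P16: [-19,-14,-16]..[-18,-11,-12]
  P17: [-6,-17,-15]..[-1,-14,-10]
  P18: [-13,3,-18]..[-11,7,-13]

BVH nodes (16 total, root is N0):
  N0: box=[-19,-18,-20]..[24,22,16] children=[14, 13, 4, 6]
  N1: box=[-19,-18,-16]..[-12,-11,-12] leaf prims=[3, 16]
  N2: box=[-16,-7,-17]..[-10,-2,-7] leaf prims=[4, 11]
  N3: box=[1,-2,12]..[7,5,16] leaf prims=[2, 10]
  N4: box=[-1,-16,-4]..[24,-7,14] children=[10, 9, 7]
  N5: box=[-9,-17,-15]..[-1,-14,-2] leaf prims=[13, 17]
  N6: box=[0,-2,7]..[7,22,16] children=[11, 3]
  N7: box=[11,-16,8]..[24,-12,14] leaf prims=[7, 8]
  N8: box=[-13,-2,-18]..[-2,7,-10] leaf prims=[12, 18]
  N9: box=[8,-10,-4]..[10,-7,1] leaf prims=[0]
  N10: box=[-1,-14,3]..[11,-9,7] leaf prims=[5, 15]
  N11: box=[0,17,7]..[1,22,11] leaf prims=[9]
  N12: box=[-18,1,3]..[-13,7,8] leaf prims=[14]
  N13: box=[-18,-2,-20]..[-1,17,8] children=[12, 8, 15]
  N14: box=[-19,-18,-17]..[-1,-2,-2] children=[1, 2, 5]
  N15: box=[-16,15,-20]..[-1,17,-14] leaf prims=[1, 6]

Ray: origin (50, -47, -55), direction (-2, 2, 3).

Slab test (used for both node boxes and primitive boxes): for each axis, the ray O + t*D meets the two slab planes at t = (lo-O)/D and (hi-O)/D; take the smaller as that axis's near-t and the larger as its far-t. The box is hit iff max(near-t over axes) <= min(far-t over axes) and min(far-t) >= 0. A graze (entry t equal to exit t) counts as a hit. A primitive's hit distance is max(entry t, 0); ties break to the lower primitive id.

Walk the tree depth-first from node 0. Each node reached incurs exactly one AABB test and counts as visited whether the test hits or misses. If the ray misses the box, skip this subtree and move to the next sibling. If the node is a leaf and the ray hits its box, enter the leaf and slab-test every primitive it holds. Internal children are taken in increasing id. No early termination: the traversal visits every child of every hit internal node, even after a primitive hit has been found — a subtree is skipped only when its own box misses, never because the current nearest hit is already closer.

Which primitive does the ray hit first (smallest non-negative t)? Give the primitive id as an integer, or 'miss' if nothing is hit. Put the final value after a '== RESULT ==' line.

Trace the traversal:
N0 x:[13,69/2] y:[29/2,69/2] z:[35/3,71/3] -> hit [29/2,71/3], descend [4, 6, 13, 14]
  N4 x:[13,51/2] y:[31/2,20] z:[17,23] -> hit [17,20], descend [7, 9, 10]
    N7 x:[13,39/2] y:[31/2,35/2] z:[21,23] -> miss, prune
    N9 x:[20,21] y:[37/2,20] z:[17,56/3] -> miss, prune
    N10 x:[39/2,51/2] y:[33/2,19] z:[58/3,62/3] -> miss, prune
  N6 x:[43/2,25] y:[45/2,69/2] z:[62/3,71/3] -> hit [45/2,71/3], descend [3, 11]
    N3 x:[43/2,49/2] y:[45/2,26] z:[67/3,71/3] -> hit [45/2,71/3] leaf, test {P2(miss), P10@t=68/3}
    N11 x:[49/2,25] y:[32,69/2] z:[62/3,22] -> miss, prune
  N13 x:[51/2,34] y:[45/2,32] z:[35/3,21] -> miss, prune
  N14 x:[51/2,69/2] y:[29/2,45/2] z:[38/3,53/3] -> miss, prune

Summary -> nodes [0, 4, 7, 9, 10, 6, 3, 11, 13, 14]; box-tests=10; leaf-entries=1; first=P10

== RESULT ==
10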